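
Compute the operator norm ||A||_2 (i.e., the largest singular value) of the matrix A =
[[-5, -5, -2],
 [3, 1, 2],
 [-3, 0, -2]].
||A||_2 ≈ 8.5886 (= sqrt(largest eigenvalue of A^T A))

||A||_2 = sigma_max(A) = sqrt(lambda_max(A^T A)). Form the symmetric matrix M = A^T A =
[[43, 28, 22],
 [28, 26, 12],
 [22, 12, 12]].
Its characteristic polynomial (trace, sum of principal 2x2 minors, determinant of M give the coefficients) is
  p(λ) = det(λ I - M) = λ^3 - 81λ^2 + 534λ - 16.
No integer candidate from the rational root theorem (±divisors of 16) is a root, so the roots are irrational. The cubic discriminant is Δ = 1240253316 > 0, so there are three distinct real roots. p(0) = -16 and p(1) = 438 have opposite signs, so a root lies in (0, 1); Newton's method refines it to λ ≈ 0.0301. p(7) = 96 and p(8) = -416 have opposite signs, so a root lies in (7, 8); Newton's method refines it to λ ≈ 7.2063. p(73) = -3666 and p(74) = 1168 have opposite signs, so a root lies in (73, 74); Newton's method refines it to λ ≈ 73.7636. Check (Vieta): the three roots sum to 81, matching tr M = 81.
So the eigenvalues of A^T A are ≈ 0.0301, 7.2063, 73.7636 (all ≥ 0, as they must be for A^T A). The largest is λ_max ≈ 73.7636, hence ||A||_2 = sqrt(λ_max) ≈ 8.5886.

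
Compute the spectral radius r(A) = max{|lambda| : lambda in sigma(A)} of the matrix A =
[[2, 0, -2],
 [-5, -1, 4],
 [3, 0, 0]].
r(A) = sqrt(6) ≈ 2.4495

The eigenvalues of A are the roots of its characteristic polynomial. With M = A (coefficients from the trace, the sum of principal 2x2 minors, and det A):
  p(λ) = det(λ I - M) = λ^3 - λ^2 + 4λ + 6.
By the rational root theorem any rational root is an integer divisor of 6. Testing λ = -1: p(-1) = -1 - 1 - 4 + 6 = 0, so λ = -1 is a root. Dividing out (λ + 1) leaves p(λ) = (λ + 1)(λ^2 - 2λ + 6). For λ^2 - 2λ + 6 the discriminant is -20. It is negative, so the roots are the complex-conjugate pair λ = 1 ± (sqrt(20)/2) i ≈ 1 ± 2.2361i. For a conjugate pair the product of the roots equals the constant term, so |λ|^2 = 6 and |λ| = sqrt(6) ≈ 2.4495.
Thus the eigenvalues (to 4 decimals) are 1 ± 2.2361i (modulus 2.4495); -1 (modulus 1). The spectral radius is the largest modulus: r(A) = sqrt(6) ≈ 2.4495. (Cross-check: r(A) ≤ ||A||_2 ≈ 7.4419; equality holds whenever A is normal, though it can also hold for some non-normal A.)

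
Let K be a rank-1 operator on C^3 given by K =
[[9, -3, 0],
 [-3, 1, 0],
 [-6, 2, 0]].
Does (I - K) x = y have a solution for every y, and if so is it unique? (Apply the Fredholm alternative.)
(I - K) is invertible (det(I - K) = -9 ≠ 0), so for every y in C^3 the equation (I - K) x = y has a unique solution.

K has rank 1, so it is an outer product K = u v^T: every row of K is a multiple of one row vector. Reading off the entries, u = (-3, 1, 2) and v = (-3, 1, 0) (row i of K equals u_i·v^T). A rank-one matrix u v^T satisfies K u = u (v·u) and kills the (2)-dimensional subspace v^⊥, so its characteristic polynomial is lambda^2 (lambda - v·u) with v·u = tr K = 10. Hence the eigenvalues of I - K are 1 (multiplicity 2) and 1 - (10) = -9, so det(I - K) = -9. (Direct check: I - K =
[[-8, 3, 0],
 [3, 0, 0],
 [6, -2, 1]]
has determinant -9.) The finite-dimensional Fredholm alternative says: either (I - K) is invertible, or ker(I - K) ≠ {0} and then range(I - K) = ker((I - K)^*)^⊥, with dim ker(I - K) = dim ker((I - K)^*). Since det(I - K) ≠ 0, 1 is not an eigenvalue of K and ker(I - K) = {0}, so we are in the first case: for every y there is a unique x = (I - K)^(-1) y. Explicitly, by the Sherman–Morrison formula, (I - u v^T)^(-1) = I + u v^T/(1 - v·u), i.e. (I - K)^(-1) = I + K/(-9).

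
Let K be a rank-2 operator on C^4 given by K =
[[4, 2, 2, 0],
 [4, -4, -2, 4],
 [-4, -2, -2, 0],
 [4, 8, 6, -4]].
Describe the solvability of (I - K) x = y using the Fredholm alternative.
(I - K) is invertible (det(I - K) = -37 ≠ 0), so for every y in C^4 the equation (I - K) x = y has a unique solution.

K has rank 2 and factors as K = U V^T = u1 v1^T + u2 v2^T with u1 = (0, -2, 0, 2), v1 = (0, 3, 2, -2), u2 = (2, 2, -2, 2), v2 = (2, 1, 1, 0) (multiplying out reproduces the displayed K). The nonzero eigenvalues of U V^T coincide with those of the 2 x 2 matrix G = V^T U = [[v1·u1, v1·u2], [v2·u1, v2·u2]] = [[-10, -2], [-2, 4]], and by the Sylvester determinant identity det(I_4 - U V^T) = det(I_2 - V^T U) = det([[11, 2], [2, -3]]) = (11)(-3) - (2)(2) = -37. (Direct check: I - K =
[[-3, -2, -2, 0],
 [-4, 5, 2, -4],
 [4, 2, 3, 0],
 [-4, -8, -6, 5]]
has determinant -37.) The finite-dimensional Fredholm alternative says: either (I - K) is invertible, or ker(I - K) ≠ {0} and then range(I - K) = ker((I - K)^*)^⊥, with dim ker(I - K) = dim ker((I - K)^*). Since det(I - K) ≠ 0, 1 is not an eigenvalue of K and ker(I - K) = {0}, so we are in the first case: for every y there is a unique x = (I - K)^(-1) y. (Explicitly, by the Woodbury identity, (I - U V^T)^(-1) = I + U (I_2 - G)^(-1) V^T.)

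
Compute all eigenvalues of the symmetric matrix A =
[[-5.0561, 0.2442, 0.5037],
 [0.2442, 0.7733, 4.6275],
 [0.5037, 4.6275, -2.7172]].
sigma(A) ≈ {-6, -5, 4}

A is real symmetric, so its spectrum consists of real eigenvalues. Expanding the characteristic polynomial of the displayed matrix gives
  det(λ I - A) = p(λ) = λ^3 + (7)λ^2 + (-14)λ + (-119.9983).
Solving p(λ) = 0 yields eigenvalues ≈ -6, -5, 4. (A is shown rounded to 4 decimals, so these recover the underlying integer eigenvalues to within that precision.)
Verification: the trace of A = -7 equals the sum of eigenvalues -7, and det(A) ≈ 119.9983 matches the eigenvalue product 120.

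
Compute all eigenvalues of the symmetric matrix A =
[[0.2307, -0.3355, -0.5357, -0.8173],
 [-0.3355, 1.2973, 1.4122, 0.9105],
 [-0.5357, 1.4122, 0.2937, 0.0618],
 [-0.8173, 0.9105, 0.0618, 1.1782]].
sigma(A) ≈ {-1, 0, 1, 3}

A is real symmetric, so its spectrum consists of real eigenvalues. Expanding the characteristic polynomial of the displayed matrix gives
  det(λ I - A) = p(λ) = λ^4 + (-3)λ^3 + (-1)λ^2 + (3)λ + (0).
Solving p(λ) = 0 yields eigenvalues ≈ -1, 0, 1, 3. (A is shown rounded to 4 decimals, so these recover the underlying integer eigenvalues to within that precision.)
Verification: the trace of A = 3 equals the sum of eigenvalues 3, and det(A) ≈ 0.0002 matches the eigenvalue product 0.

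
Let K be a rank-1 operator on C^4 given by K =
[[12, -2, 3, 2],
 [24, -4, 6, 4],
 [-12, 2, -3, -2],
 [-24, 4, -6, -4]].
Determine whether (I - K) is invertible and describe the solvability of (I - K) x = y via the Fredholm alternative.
(I - K) is singular (det(I - K) = 0, i.e. 1 ∈ sigma(K)). (I - K) x = y is solvable iff y ⊥ ker((I - K)^*) = span{(12, -2, 3, 2)}, i.e. iff 12y_1 - 2y_2 + 3y_3 + 2y_4 = 0. When solvable, the solutions are x = y + c·(1, 2, -1, -2), c arbitrary (ker(I - K) = span{(1, 2, -1, -2)}, dimension 1).

K has rank 1, so it is an outer product K = u v^T: every row of K is a multiple of one row vector. Reading off the entries, u = (1, 2, -1, -2) and v = (12, -2, 3, 2) (row i of K equals u_i·v^T). A rank-one matrix u v^T satisfies K u = u (v·u) and kills the (3)-dimensional subspace v^⊥, so its characteristic polynomial is lambda^3 (lambda - v·u) with v·u = tr K = 1. Hence the eigenvalues of I - K are 1 (multiplicity 3) and 1 - (1) = 0, so det(I - K) = 0. (Direct check: I - K =
[[-11, 2, -3, -2],
 [-24, 5, -6, -4],
 [12, -2, 4, 2],
 [24, -4, 6, 5]]
has determinant 0.) So 1 is an eigenvalue of K and (I - K) is not invertible. The finite-dimensional Fredholm alternative says: either (I - K) is invertible, or ker(I - K) ≠ {0} and then range(I - K) = ker((I - K)^*)^⊥, with dim ker(I - K) = dim ker((I - K)^*). We are in the second case, so we need both kernels. Kernel of I - K: (I - K) u = u - u (v·u) = u - u = 0, so ker(I - K) = span{u} = span{(1, 2, -1, -2)} (it is exactly 1-dimensional because rank(I - K) = 3). Kernel of the adjoint: K is real, so (I - K)^* = I - K^T = I - v u^T, and (I - v u^T) v = v - v (u·v) = 0; hence ker((I - K)^*) = span{v} = span{(12, -2, 3, 2)}. Therefore (I - K) x = y is solvable iff <y, v> = 0, i.e. iff 12y_1 - 2y_2 + 3y_3 + 2y_4 = 0. When this holds, K y = u (v·y) = 0, so (I - K) y = y and x = y is a particular solution; the full solution set is the line x = y + c·u = y + c·(1, 2, -1, -2), c ∈ C.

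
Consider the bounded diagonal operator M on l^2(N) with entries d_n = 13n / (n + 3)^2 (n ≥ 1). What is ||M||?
||M|| = 13/12 (attained at n = 3)

For M diagonal, ||M|| = sup_n |d_n|. Treat f(x) = 13x / (x + 3)^2 for real x > 0. By the quotient rule, f'(x) = 13(3 - x)/(x + 3)^3, which is positive for x < 3 and negative for x > 3. So f has a unique maximum at x = 3, and since 3 is a positive integer, the supremum over n ≥ 1 is attained at n = 3: d_3 = 13·3/(3 + 3)^2 = 13·3/36 = 13/12. Hence ||M|| = 13/12.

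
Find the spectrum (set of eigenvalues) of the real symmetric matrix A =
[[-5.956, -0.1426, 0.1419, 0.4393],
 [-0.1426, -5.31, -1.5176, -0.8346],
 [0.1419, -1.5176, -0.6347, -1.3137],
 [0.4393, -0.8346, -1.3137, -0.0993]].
sigma(A) ≈ {-6, -1, 1} (-6 with multiplicity 2)

A is real symmetric, so its spectrum consists of real eigenvalues. Expanding the characteristic polynomial of the displayed matrix gives
  det(λ I - A) = p(λ) = λ^4 + (12)λ^3 + (35)λ^2 + (-12.0014)λ + (-35.9977).
Solving p(λ) = 0 yields eigenvalues ≈ -6, -6, -1, 1. (A is shown rounded to 4 decimals, so these recover the underlying integer eigenvalues to within that precision.)
Verification: the trace of A = -12 equals the sum of eigenvalues -12, and det(A) ≈ -35.9977 matches the eigenvalue product -36.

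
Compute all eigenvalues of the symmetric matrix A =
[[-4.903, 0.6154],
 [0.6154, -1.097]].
sigma(A) ≈ {-5, -1}

A is real symmetric, so its spectrum consists of real eigenvalues. Expanding the characteristic polynomial of the displayed matrix gives
  det(λ I - A) = p(λ) = λ^2 + (6)λ + (5).
Solving p(λ) = 0 yields eigenvalues ≈ -5, -1. (A is shown rounded to 4 decimals, so these recover the underlying integer eigenvalues to within that precision.)
Verification: the trace of A = -6 equals the sum of eigenvalues -6, and det(A) ≈ 4.9999 matches the eigenvalue product 5.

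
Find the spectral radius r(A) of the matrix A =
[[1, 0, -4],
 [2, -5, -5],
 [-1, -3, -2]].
r(A) ≈ 7.4454

The eigenvalues of A are the roots of its characteristic polynomial. With M = A (coefficients from the trace, the sum of principal 2x2 minors, and det A):
  p(λ) = det(λ I - M) = λ^3 + 6λ^2 - 16λ - 39.
No integer candidate from the rational root theorem (±divisors of 39) is a root, so the roots are irrational. The cubic discriminant is Δ = 85621 > 0, so there are three distinct real roots. p(-8) = -39 and p(-7) = 24 have opposite signs, so a root lies in (-8, -7); Newton's method refines it to λ ≈ -7.4454. p(-2) = 9 and p(-1) = -18 have opposite signs, so a root lies in (-2, -1); Newton's method refines it to λ ≈ -1.6774. p(3) = -6 and p(4) = 57 have opposite signs, so a root lies in (3, 4); Newton's method refines it to λ ≈ 3.1228. Check (Vieta): the three roots sum to -6, matching tr M = -6.
Thus the eigenvalues (to 4 decimals) are -7.4454 (modulus 7.4454); -1.6774 (modulus 1.6774); 3.1228 (modulus 3.1228). The spectral radius is the largest modulus: r(A) ≈ 7.4454. (Cross-check: r(A) ≤ ||A||_2 ≈ 8.5881; equality holds whenever A is normal, though it can also hold for some non-normal A.)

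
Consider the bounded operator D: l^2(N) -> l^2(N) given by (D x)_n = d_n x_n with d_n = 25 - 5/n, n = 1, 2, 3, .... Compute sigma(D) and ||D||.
sigma(D) = {25 - 5/n : n ≥ 1} ∪ {25}; ||D|| = 25

A bounded diagonal operator on l^2 with diagonal entries d_n has spectrum equal to the closure of {d_n : n ≥ 1}: every d_n is an eigenvalue (with eigenvector e_n), so {d_n} ⊂ sigma(D); the spectrum is closed, so its closure is too; and for lambda not in the closure, (D - lambda I) has bounded inverse (the diagonal entries 1/(d_n - lambda) are bounded). For our sequence d_n = 25 - 5/n, n = 1, 2, 3, ...:
  - {d_n} = {25 - 5/n : n ≥ 1}; the only limit point is 25
  - closure = {25 - 5/n : n ≥ 1} ∪ {25}
For the norm: a diagonal operator has ||D|| = sup_n |d_n|. Here d_n = 25 - 5/n increases monotonically from d_1 = 20 toward 25, with all terms in [20, 25); so sup_n |d_n| = 25 (the supremum is the limit, not attained). So ||D|| = 25.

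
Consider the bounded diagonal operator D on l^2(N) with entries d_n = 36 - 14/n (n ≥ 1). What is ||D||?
||D|| = 36

For a diagonal operator on l^2 with entries d_n, ||D|| = sup_n |d_n|. Here d_1 = 22, d_2 = 29, ..., and d_n = 36 - 14/n increases monotonically toward 36. All terms lie in [22, 36), so |d_n| = d_n and the supremum is the limit 36, which is not attained by any individual d_n. Hence ||D|| = 36.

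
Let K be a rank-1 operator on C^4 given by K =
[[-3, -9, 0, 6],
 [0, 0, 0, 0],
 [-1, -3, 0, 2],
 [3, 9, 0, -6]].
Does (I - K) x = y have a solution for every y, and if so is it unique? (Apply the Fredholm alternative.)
(I - K) is invertible (det(I - K) = 10 ≠ 0), so for every y in C^4 the equation (I - K) x = y has a unique solution.

K has rank 1, so it is an outer product K = u v^T: every row of K is a multiple of one row vector. Reading off the entries, u = (-3, 0, -1, 3) and v = (1, 3, 0, -2) (row i of K equals u_i·v^T). A rank-one matrix u v^T satisfies K u = u (v·u) and kills the (3)-dimensional subspace v^⊥, so its characteristic polynomial is lambda^3 (lambda - v·u) with v·u = tr K = -9. Hence the eigenvalues of I - K are 1 (multiplicity 3) and 1 - (-9) = 10, so det(I - K) = 10. (Direct check: I - K =
[[4, 9, 0, -6],
 [0, 1, 0, 0],
 [1, 3, 1, -2],
 [-3, -9, 0, 7]]
has determinant 10.) The finite-dimensional Fredholm alternative says: either (I - K) is invertible, or ker(I - K) ≠ {0} and then range(I - K) = ker((I - K)^*)^⊥, with dim ker(I - K) = dim ker((I - K)^*). Since det(I - K) ≠ 0, 1 is not an eigenvalue of K and ker(I - K) = {0}, so we are in the first case: for every y there is a unique x = (I - K)^(-1) y. Explicitly, by the Sherman–Morrison formula, (I - u v^T)^(-1) = I + u v^T/(1 - v·u), i.e. (I - K)^(-1) = I + K/(10).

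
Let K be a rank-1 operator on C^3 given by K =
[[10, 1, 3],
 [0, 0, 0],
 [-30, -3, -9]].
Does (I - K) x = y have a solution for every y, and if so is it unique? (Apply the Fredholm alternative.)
(I - K) is singular (det(I - K) = 0, i.e. 1 ∈ sigma(K)). (I - K) x = y is solvable iff y ⊥ ker((I - K)^*) = span{(10, 1, 3)}, i.e. iff 10y_1 + y_2 + 3y_3 = 0. When solvable, the solutions are x = y + c·(1, 0, -3), c arbitrary (ker(I - K) = span{(1, 0, -3)}, dimension 1).

K has rank 1, so it is an outer product K = u v^T: every row of K is a multiple of one row vector. Reading off the entries, u = (1, 0, -3) and v = (10, 1, 3) (row i of K equals u_i·v^T). A rank-one matrix u v^T satisfies K u = u (v·u) and kills the (2)-dimensional subspace v^⊥, so its characteristic polynomial is lambda^2 (lambda - v·u) with v·u = tr K = 1. Hence the eigenvalues of I - K are 1 (multiplicity 2) and 1 - (1) = 0, so det(I - K) = 0. (Direct check: I - K =
[[-9, -1, -3],
 [0, 1, 0],
 [30, 3, 10]]
has determinant 0.) So 1 is an eigenvalue of K and (I - K) is not invertible. The finite-dimensional Fredholm alternative says: either (I - K) is invertible, or ker(I - K) ≠ {0} and then range(I - K) = ker((I - K)^*)^⊥, with dim ker(I - K) = dim ker((I - K)^*). We are in the second case, so we need both kernels. Kernel of I - K: (I - K) u = u - u (v·u) = u - u = 0, so ker(I - K) = span{u} = span{(1, 0, -3)} (it is exactly 1-dimensional because rank(I - K) = 2). Kernel of the adjoint: K is real, so (I - K)^* = I - K^T = I - v u^T, and (I - v u^T) v = v - v (u·v) = 0; hence ker((I - K)^*) = span{v} = span{(10, 1, 3)}. Therefore (I - K) x = y is solvable iff <y, v> = 0, i.e. iff 10y_1 + y_2 + 3y_3 = 0. When this holds, K y = u (v·y) = 0, so (I - K) y = y and x = y is a particular solution; the full solution set is the line x = y + c·u = y + c·(1, 0, -3), c ∈ C.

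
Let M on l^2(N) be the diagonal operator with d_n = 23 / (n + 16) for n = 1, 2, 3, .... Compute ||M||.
||M|| = 23/17 (attained at n = 1)

For M diagonal, ||M|| = sup_n |d_n| = sup_n 23/(n + 16). This is positive and strictly decreasing in n, so the supremum is attained at n = 1: d_1 = 23/(1 + 16) = 23/17. Hence ||M|| = 23/17.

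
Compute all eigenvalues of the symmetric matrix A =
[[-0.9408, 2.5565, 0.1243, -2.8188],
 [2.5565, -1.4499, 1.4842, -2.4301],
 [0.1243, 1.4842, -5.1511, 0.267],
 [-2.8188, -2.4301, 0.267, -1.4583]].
sigma(A) ≈ {-6, -4, -3, 4}

A is real symmetric, so its spectrum consists of real eigenvalues. Expanding the characteristic polynomial of the displayed matrix gives
  det(λ I - A) = p(λ) = λ^4 + (9)λ^3 + (2)λ^2 + (-144.0012)λ + (-288.0089).
Solving p(λ) = 0 yields eigenvalues ≈ -6, -4, -3, 4. (A is shown rounded to 4 decimals, so these recover the underlying integer eigenvalues to within that precision.)
Verification: the trace of A = -9 equals the sum of eigenvalues -9, and det(A) ≈ -288.0089 matches the eigenvalue product -288.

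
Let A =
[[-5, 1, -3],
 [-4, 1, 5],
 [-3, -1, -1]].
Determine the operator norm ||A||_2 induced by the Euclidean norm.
||A||_2 ≈ 7.1486 (= sqrt(largest eigenvalue of A^T A))

||A||_2 = sigma_max(A) = sqrt(lambda_max(A^T A)). Form the symmetric matrix M = A^T A =
[[50, -6, -2],
 [-6, 3, 3],
 [-2, 3, 35]].
Its characteristic polynomial (trace, sum of principal 2x2 minors, determinant of M give the coefficients) is
  p(λ) = det(λ I - M) = λ^3 - 88λ^2 + 1956λ - 3600.
No integer candidate from the rational root theorem (±divisors of 3600) is a root, so the roots are irrational. The cubic discriminant is Δ = 684702720 > 0, so there are three distinct real roots. p(2) = -32 and p(3) = 1503 have opposite signs, so a root lies in (2, 3); Newton's method refines it to λ ≈ 2.0198. p(34) = 480 and p(35) = -65 have opposite signs, so a root lies in (34, 35); Newton's method refines it to λ ≈ 34.8776. p(51) = -81 and p(52) = 768 have opposite signs, so a root lies in (51, 52); Newton's method refines it to λ ≈ 51.1026. Check (Vieta): the three roots sum to 88, matching tr M = 88.
So the eigenvalues of A^T A are ≈ 2.0198, 34.8776, 51.1026 (all ≥ 0, as they must be for A^T A). The largest is λ_max ≈ 51.1026, hence ||A||_2 = sqrt(λ_max) ≈ 7.1486.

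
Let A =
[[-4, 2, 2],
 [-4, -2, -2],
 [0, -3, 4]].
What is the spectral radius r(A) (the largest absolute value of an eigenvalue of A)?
r(A) ≈ 5.0849

The eigenvalues of A are the roots of its characteristic polynomial. With M = A (coefficients from the trace, the sum of principal 2x2 minors, and det A):
  p(λ) = det(λ I - M) = λ^3 + 2λ^2 - 14λ - 112.
No integer candidate from the rational root theorem (±divisors of 112) is a root, so the roots are irrational. The cubic discriminant is Δ = -266896 < 0, so there is one real root and a complex-conjugate pair. p(5) = -7 and p(6) = 92 have opposite signs, so a root lies in (5, 6); Newton's method refines it to λ ≈ 5.0849. Dividing out (λ - (5.0849)) leaves approximately λ^2 + 7.0849λ + 22.026. For λ^2 + 7.0849λ + 22.026 the discriminant is -37.9082. It is negative, so the remaining roots are the complex-conjugate pair λ ≈ -3.5424 ± 3.0785i. Their product equals the constant term, so |λ|^2 ≈ 22.026 and |λ| ≈ 4.6932.
Thus the eigenvalues (to 4 decimals) are 5.0849 (modulus 5.0849); -3.5424 ± 3.0785i (modulus 4.6932). The spectral radius is the largest modulus: r(A) ≈ 5.0849. (Cross-check: r(A) ≤ ||A||_2 ≈ 5.6569; equality holds whenever A is normal, though it can also hold for some non-normal A.)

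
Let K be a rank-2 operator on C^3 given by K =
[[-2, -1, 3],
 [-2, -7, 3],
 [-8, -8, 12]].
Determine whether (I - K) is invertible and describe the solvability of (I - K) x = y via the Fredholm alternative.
(I - K) is invertible (det(I - K) = -50 ≠ 0), so for every y in C^3 the equation (I - K) x = y has a unique solution.

K has rank 2 and factors as K = U V^T = u1 v1^T + u2 v2^T with u1 = (-1, 2, -2), v1 = (2, 1, -3), u2 = (0, -3, -2), v2 = (2, 3, -3) (multiplying out reproduces the displayed K). The nonzero eigenvalues of U V^T coincide with those of the 2 x 2 matrix G = V^T U = [[v1·u1, v1·u2], [v2·u1, v2·u2]] = [[6, 3], [10, -3]], and by the Sylvester determinant identity det(I_3 - U V^T) = det(I_2 - V^T U) = det([[-5, -3], [-10, 4]]) = (-5)(4) - (-3)(-10) = -50. (Direct check: I - K =
[[3, 1, -3],
 [2, 8, -3],
 [8, 8, -11]]
has determinant -50.) The finite-dimensional Fredholm alternative says: either (I - K) is invertible, or ker(I - K) ≠ {0} and then range(I - K) = ker((I - K)^*)^⊥, with dim ker(I - K) = dim ker((I - K)^*). Since det(I - K) ≠ 0, 1 is not an eigenvalue of K and ker(I - K) = {0}, so we are in the first case: for every y there is a unique x = (I - K)^(-1) y. (Explicitly, by the Woodbury identity, (I - U V^T)^(-1) = I + U (I_2 - G)^(-1) V^T.)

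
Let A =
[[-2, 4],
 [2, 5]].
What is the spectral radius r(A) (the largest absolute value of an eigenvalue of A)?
r(A) = 6

The eigenvalues of A are the roots of its characteristic polynomial. With M = A (coefficients from the trace and determinant):
  p(λ) = det(λ I - M) = λ^2 - 3λ - 18.
For λ^2 - 3λ - 18 the discriminant is 81. It is a perfect square (9^2), so the roots are rational: λ = (3 ± 9)/2 = 6, -3.
Thus the eigenvalues (to 4 decimals) are 6 (modulus 6); -3 (modulus 3). The spectral radius is the largest modulus: r(A) = 6. (Cross-check: r(A) ≤ ||A||_2 ≈ 6.4125; equality holds whenever A is normal, though it can also hold for some non-normal A.)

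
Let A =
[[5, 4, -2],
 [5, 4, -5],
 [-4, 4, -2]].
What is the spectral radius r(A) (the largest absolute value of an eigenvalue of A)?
r(A) = 9

The eigenvalues of A are the roots of its characteristic polynomial. With M = A (coefficients from the trace, the sum of principal 2x2 minors, and det A):
  p(λ) = det(λ I - M) = λ^3 - 7λ^2 - 6λ - 108.
By the rational root theorem any rational root is an integer divisor of 108. Testing λ = 9: p(9) = 729 - 567 - 54 - 108 = 0, so λ = 9 is a root. Dividing out (λ - 9) leaves p(λ) = (λ - 9)(λ^2 + 2λ + 12). For λ^2 + 2λ + 12 the discriminant is -44. It is negative, so the roots are the complex-conjugate pair λ = -1 ± (sqrt(44)/2) i ≈ -1 ± 3.3166i. For a conjugate pair the product of the roots equals the constant term, so |λ|^2 = 12 and |λ| = sqrt(12) ≈ 3.4641.
Thus the eigenvalues (to 4 decimals) are -1 ± 3.3166i (modulus 3.4641); 9 (modulus 9). The spectral radius is the largest modulus: r(A) = 9. (Cross-check: r(A) ≤ ||A||_2 ≈ 10.3861; equality holds whenever A is normal, though it can also hold for some non-normal A.)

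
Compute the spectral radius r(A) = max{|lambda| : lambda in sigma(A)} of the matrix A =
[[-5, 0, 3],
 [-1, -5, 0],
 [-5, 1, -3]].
r(A) ≈ 5.4272

The eigenvalues of A are the roots of its characteristic polynomial. With M = A (coefficients from the trace, the sum of principal 2x2 minors, and det A):
  p(λ) = det(λ I - M) = λ^3 + 13λ^2 + 70λ + 153.
No integer candidate from the rational root theorem (±divisors of 153) is a root, so the roots are irrational. The cubic discriminant is Δ = -14367 < 0, so there is one real root and a complex-conjugate pair. p(-6) = -15 and p(-5) = 3 have opposite signs, so a root lies in (-6, -5); Newton's method refines it to λ ≈ -5.1945. Dividing out (λ - (-5.1945)) leaves approximately λ^2 + 7.8055λ + 29.4544. For λ^2 + 7.8055λ + 29.4544 the discriminant is -56.8913. It is negative, so the remaining roots are the complex-conjugate pair λ ≈ -3.9028 ± 3.7713i. Their product equals the constant term, so |λ|^2 ≈ 29.4544 and |λ| ≈ 5.4272.
Thus the eigenvalues (to 4 decimals) are -5.1945 (modulus 5.1945); -3.9028 ± 3.7713i (modulus 5.4272). The spectral radius is the largest modulus: r(A) ≈ 5.4272. (Cross-check: r(A) ≤ ||A||_2 ≈ 7.1414; equality holds whenever A is normal, though it can also hold for some non-normal A.)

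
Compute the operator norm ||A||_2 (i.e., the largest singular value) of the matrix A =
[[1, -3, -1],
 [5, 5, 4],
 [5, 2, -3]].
||A||_2 ≈ 8.987 (= sqrt(largest eigenvalue of A^T A))

||A||_2 = sigma_max(A) = sqrt(lambda_max(A^T A)). Form the symmetric matrix M = A^T A =
[[51, 32, 4],
 [32, 38, 17],
 [4, 17, 26]].
Its characteristic polynomial (trace, sum of principal 2x2 minors, determinant of M give the coefficients) is
  p(λ) = det(λ I - M) = λ^3 - 115λ^2 + 2923λ - 12769.
No integer candidate from the rational root theorem (±divisors of 12769) is a root, so the roots are irrational. The cubic discriminant is Δ = 8275592000 > 0, so there are three distinct real roots. p(5) = -904 and p(6) = 845 have opposite signs, so a root lies in (5, 6); Newton's method refines it to λ ≈ 5.5028. p(28) = 867 and p(29) = -328 have opposite signs, so a root lies in (28, 29); Newton's method refines it to λ ≈ 28.7303. p(80) = -2929 and p(81) = 920 have opposite signs, so a root lies in (80, 81); Newton's method refines it to λ ≈ 80.7669. Check (Vieta): the three roots sum to 115, matching tr M = 115.
So the eigenvalues of A^T A are ≈ 5.5028, 28.7303, 80.7669 (all ≥ 0, as they must be for A^T A). The largest is λ_max ≈ 80.7669, hence ||A||_2 = sqrt(λ_max) ≈ 8.987.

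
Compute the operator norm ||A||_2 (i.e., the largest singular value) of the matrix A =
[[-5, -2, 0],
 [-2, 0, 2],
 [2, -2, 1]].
||A||_2 ≈ 5.8788 (= sqrt(largest eigenvalue of A^T A))

||A||_2 = sigma_max(A) = sqrt(lambda_max(A^T A)). Form the symmetric matrix M = A^T A =
[[33, 6, -2],
 [6, 8, -2],
 [-2, -2, 5]].
Its characteristic polynomial (trace, sum of principal 2x2 minors, determinant of M give the coefficients) is
  p(λ) = det(λ I - M) = λ^3 - 46λ^2 + 425λ - 1024.
No integer candidate from the rational root theorem (±divisors of 1024) is a root, so the roots are irrational. The cubic discriminant is Δ = 8485792 > 0, so there are three distinct real roots. p(3) = -136 and p(4) = 4 have opposite signs, so a root lies in (3, 4); Newton's method refines it to λ ≈ 3.9624. p(7) = 40 and p(8) = -56 have opposite signs, so a root lies in (7, 8); Newton's method refines it to λ ≈ 7.4778. p(34) = -446 and p(35) = 376 have opposite signs, so a root lies in (34, 35); Newton's method refines it to λ ≈ 34.5598. Check (Vieta): the three roots sum to 46, matching tr M = 46.
So the eigenvalues of A^T A are ≈ 3.9624, 7.4778, 34.5598 (all ≥ 0, as they must be for A^T A). The largest is λ_max ≈ 34.5598, hence ||A||_2 = sqrt(λ_max) ≈ 5.8788.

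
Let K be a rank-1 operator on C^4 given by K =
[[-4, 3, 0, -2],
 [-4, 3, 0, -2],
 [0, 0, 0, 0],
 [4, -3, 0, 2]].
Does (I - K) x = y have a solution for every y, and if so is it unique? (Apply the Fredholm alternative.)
(I - K) is singular (det(I - K) = 0, i.e. 1 ∈ sigma(K)). (I - K) x = y is solvable iff y ⊥ ker((I - K)^*) = span{(-4, 3, 0, -2)}, i.e. iff -4y_1 + 3y_2 - 2y_4 = 0. When solvable, the solutions are x = y + c·(1, 1, 0, -1), c arbitrary (ker(I - K) = span{(1, 1, 0, -1)}, dimension 1).

K has rank 1, so it is an outer product K = u v^T: every row of K is a multiple of one row vector. Reading off the entries, u = (1, 1, 0, -1) and v = (-4, 3, 0, -2) (row i of K equals u_i·v^T). A rank-one matrix u v^T satisfies K u = u (v·u) and kills the (3)-dimensional subspace v^⊥, so its characteristic polynomial is lambda^3 (lambda - v·u) with v·u = tr K = 1. Hence the eigenvalues of I - K are 1 (multiplicity 3) and 1 - (1) = 0, so det(I - K) = 0. (Direct check: I - K =
[[5, -3, 0, 2],
 [4, -2, 0, 2],
 [0, 0, 1, 0],
 [-4, 3, 0, -1]]
has determinant 0.) So 1 is an eigenvalue of K and (I - K) is not invertible. The finite-dimensional Fredholm alternative says: either (I - K) is invertible, or ker(I - K) ≠ {0} and then range(I - K) = ker((I - K)^*)^⊥, with dim ker(I - K) = dim ker((I - K)^*). We are in the second case, so we need both kernels. Kernel of I - K: (I - K) u = u - u (v·u) = u - u = 0, so ker(I - K) = span{u} = span{(1, 1, 0, -1)} (it is exactly 1-dimensional because rank(I - K) = 3). Kernel of the adjoint: K is real, so (I - K)^* = I - K^T = I - v u^T, and (I - v u^T) v = v - v (u·v) = 0; hence ker((I - K)^*) = span{v} = span{(-4, 3, 0, -2)}. Therefore (I - K) x = y is solvable iff <y, v> = 0, i.e. iff -4y_1 + 3y_2 - 2y_4 = 0. When this holds, K y = u (v·y) = 0, so (I - K) y = y and x = y is a particular solution; the full solution set is the line x = y + c·u = y + c·(1, 1, 0, -1), c ∈ C.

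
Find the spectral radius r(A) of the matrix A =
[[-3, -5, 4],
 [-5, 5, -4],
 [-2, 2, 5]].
r(A) ≈ 7.0919

The eigenvalues of A are the roots of its characteristic polynomial. With M = A (coefficients from the trace, the sum of principal 2x2 minors, and det A):
  p(λ) = det(λ I - M) = λ^3 - 7λ^2 - 14λ + 264.
No integer candidate from the rational root theorem (±divisors of 264) is a root, so the roots are irrational. The cubic discriminant is Δ = -1033308 < 0, so there is one real root and a complex-conjugate pair. p(-6) = -120 and p(-5) = 34 have opposite signs, so a root lies in (-6, -5); Newton's method refines it to λ ≈ -5.249. Dividing out (λ - (-5.249)) leaves approximately λ^2 - 12.249λ + 50.2952. For λ^2 - 12.249λ + 50.2952 the discriminant is -51.1425. It is negative, so the remaining roots are the complex-conjugate pair λ ≈ 6.1245 ± 3.5757i. Their product equals the constant term, so |λ|^2 ≈ 50.2952 and |λ| ≈ 7.0919.
Thus the eigenvalues (to 4 decimals) are -5.249 (modulus 5.249); 6.1245 ± 3.5757i (modulus 7.0919). The spectral radius is the largest modulus: r(A) ≈ 7.0919. (Cross-check: r(A) ≤ ||A||_2 ≈ 9.326; equality holds whenever A is normal, though it can also hold for some non-normal A.)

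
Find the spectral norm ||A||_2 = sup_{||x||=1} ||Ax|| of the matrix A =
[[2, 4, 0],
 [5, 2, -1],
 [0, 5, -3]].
||A||_2 ≈ 7.8914 (= sqrt(largest eigenvalue of A^T A))

||A||_2 = sigma_max(A) = sqrt(lambda_max(A^T A)). Form the symmetric matrix M = A^T A =
[[29, 18, -5],
 [18, 45, -17],
 [-5, -17, 10]].
Its characteristic polynomial (trace, sum of principal 2x2 minors, determinant of M give the coefficients) is
  p(λ) = det(λ I - M) = λ^3 - 84λ^2 + 1407λ - 3364.
No integer candidate from the rational root theorem (±divisors of 3364) is a root, so the roots are irrational. The cubic discriminant is Δ = 1702488132 > 0, so there are three distinct real roots. p(2) = -878 and p(3) = 128 have opposite signs, so a root lies in (2, 3); Newton's method refines it to λ ≈ 2.8639. p(18) = 578 and p(19) = -96 have opposite signs, so a root lies in (18, 19); Newton's method refines it to λ ≈ 18.8625. p(62) = -698 and p(63) = 1928 have opposite signs, so a root lies in (62, 63); Newton's method refines it to λ ≈ 62.2736. Check (Vieta): the three roots sum to 84, matching tr M = 84.
So the eigenvalues of A^T A are ≈ 2.8639, 18.8625, 62.2736 (all ≥ 0, as they must be for A^T A). The largest is λ_max ≈ 62.2736, hence ||A||_2 = sqrt(λ_max) ≈ 7.8914.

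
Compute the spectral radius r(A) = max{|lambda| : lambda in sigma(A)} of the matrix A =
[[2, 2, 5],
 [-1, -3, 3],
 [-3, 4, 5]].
r(A) ≈ 5.4396

The eigenvalues of A are the roots of its characteristic polynomial. With M = A (coefficients from the trace, the sum of principal 2x2 minors, and det A):
  p(λ) = det(λ I - M) = λ^3 - 4λ^2 - 6λ + 127.
No integer candidate from the rational root theorem (±divisors of 127) is a root, so the roots are irrational. The cubic discriminant is Δ = -346667 < 0, so there is one real root and a complex-conjugate pair. p(-5) = -68 and p(-4) = 23 have opposite signs, so a root lies in (-5, -4); Newton's method refines it to λ ≈ -4.292. Dividing out (λ - (-4.292)) leaves approximately λ^2 - 8.292λ + 29.5897. For λ^2 - 8.292λ + 29.5897 the discriminant is -49.601. It is negative, so the remaining roots are the complex-conjugate pair λ ≈ 4.146 ± 3.5214i. Their product equals the constant term, so |λ|^2 ≈ 29.5897 and |λ| ≈ 5.4396.
Thus the eigenvalues (to 4 decimals) are -4.292 (modulus 4.292); 4.146 ± 3.5214i (modulus 5.4396). The spectral radius is the largest modulus: r(A) ≈ 5.4396. (Cross-check: r(A) ≤ ||A||_2 ≈ 8.4468; equality holds whenever A is normal, though it can also hold for some non-normal A.)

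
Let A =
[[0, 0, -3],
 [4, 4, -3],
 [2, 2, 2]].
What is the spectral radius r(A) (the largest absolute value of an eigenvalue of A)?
r(A) = sqrt(20) ≈ 4.4721

The eigenvalues of A are the roots of its characteristic polynomial. With M = A (coefficients from the trace, the sum of principal 2x2 minors, and det A):
  p(λ) = det(λ I - M) = λ^3 - 6λ^2 + 20λ.
The constant term is 0, so λ = 0 is a root. Dividing out λ leaves p(λ) = λ(λ^2 - 6λ + 20). For λ^2 - 6λ + 20 the discriminant is -44. It is negative, so the roots are the complex-conjugate pair λ = 3 ± (sqrt(44)/2) i ≈ 3 ± 3.3166i. For a conjugate pair the product of the roots equals the constant term, so |λ|^2 = 20 and |λ| = sqrt(20) ≈ 4.4721.
Thus the eigenvalues (to 4 decimals) are 3 ± 3.3166i (modulus 4.4721); 0 (modulus 0). The spectral radius is the largest modulus: r(A) = sqrt(20) ≈ 4.4721. (Cross-check: r(A) ≤ ||A||_2 ≈ 6.7422; equality holds whenever A is normal, though it can also hold for some non-normal A.)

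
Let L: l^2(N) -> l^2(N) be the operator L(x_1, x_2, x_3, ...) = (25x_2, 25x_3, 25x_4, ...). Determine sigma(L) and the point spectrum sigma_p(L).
sigma(L) = closed disk {z in C : |z| ≤ 25}; sigma_p(L) = open disk {z in C : |z| < 25}

Note L = 25·V where V is the unit left shift (V x)_k = x_{k+1}; so sigma(L) = 25·sigma(V) and ||L|| = 25||V||. ||L x||^2 = 625sum_{k≥2} |x_k|^2 ≤ 625||x||^2, with equality on {x : x_1 = 0}, so ||L|| = 25. For any lambda with |lambda| < 25, set r = lambda/25 (|r| < 1); the vector x = (1, r, r^2, ...) is in l^2 and satisfies L x = 25(r, r^2, ...) = lambda x, so lambda is an eigenvalue. On the boundary |lambda| = 25 the geometric series diverges, so no l^2 eigenvector exists, but these lambda lie in the approximate point spectrum. Hence sigma(L) is the closed disk of radius 25 and sigma_p(L) is the open disk.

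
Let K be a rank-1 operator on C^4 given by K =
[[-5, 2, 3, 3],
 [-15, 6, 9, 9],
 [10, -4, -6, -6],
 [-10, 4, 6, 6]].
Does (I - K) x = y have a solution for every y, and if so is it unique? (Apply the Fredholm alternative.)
(I - K) is singular (det(I - K) = 0, i.e. 1 ∈ sigma(K)). (I - K) x = y is solvable iff y ⊥ ker((I - K)^*) = span{(-5, 2, 3, 3)}, i.e. iff -5y_1 + 2y_2 + 3y_3 + 3y_4 = 0. When solvable, the solutions are x = y + c·(1, 3, -2, 2), c arbitrary (ker(I - K) = span{(1, 3, -2, 2)}, dimension 1).

K has rank 1, so it is an outer product K = u v^T: every row of K is a multiple of one row vector. Reading off the entries, u = (1, 3, -2, 2) and v = (-5, 2, 3, 3) (row i of K equals u_i·v^T). A rank-one matrix u v^T satisfies K u = u (v·u) and kills the (3)-dimensional subspace v^⊥, so its characteristic polynomial is lambda^3 (lambda - v·u) with v·u = tr K = 1. Hence the eigenvalues of I - K are 1 (multiplicity 3) and 1 - (1) = 0, so det(I - K) = 0. (Direct check: I - K =
[[6, -2, -3, -3],
 [15, -5, -9, -9],
 [-10, 4, 7, 6],
 [10, -4, -6, -5]]
has determinant 0.) So 1 is an eigenvalue of K and (I - K) is not invertible. The finite-dimensional Fredholm alternative says: either (I - K) is invertible, or ker(I - K) ≠ {0} and then range(I - K) = ker((I - K)^*)^⊥, with dim ker(I - K) = dim ker((I - K)^*). We are in the second case, so we need both kernels. Kernel of I - K: (I - K) u = u - u (v·u) = u - u = 0, so ker(I - K) = span{u} = span{(1, 3, -2, 2)} (it is exactly 1-dimensional because rank(I - K) = 3). Kernel of the adjoint: K is real, so (I - K)^* = I - K^T = I - v u^T, and (I - v u^T) v = v - v (u·v) = 0; hence ker((I - K)^*) = span{v} = span{(-5, 2, 3, 3)}. Therefore (I - K) x = y is solvable iff <y, v> = 0, i.e. iff -5y_1 + 2y_2 + 3y_3 + 3y_4 = 0. When this holds, K y = u (v·y) = 0, so (I - K) y = y and x = y is a particular solution; the full solution set is the line x = y + c·u = y + c·(1, 3, -2, 2), c ∈ C.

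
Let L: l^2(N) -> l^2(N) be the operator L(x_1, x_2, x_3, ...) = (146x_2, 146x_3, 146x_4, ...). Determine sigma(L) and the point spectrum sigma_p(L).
sigma(L) = closed disk {z in C : |z| ≤ 146}; sigma_p(L) = open disk {z in C : |z| < 146}

Note L = 146·V where V is the unit left shift (V x)_k = x_{k+1}; so sigma(L) = 146·sigma(V) and ||L|| = 146||V||. ||L x||^2 = 21316sum_{k≥2} |x_k|^2 ≤ 21316||x||^2, with equality on {x : x_1 = 0}, so ||L|| = 146. For any lambda with |lambda| < 146, set r = lambda/146 (|r| < 1); the vector x = (1, r, r^2, ...) is in l^2 and satisfies L x = 146(r, r^2, ...) = lambda x, so lambda is an eigenvalue. On the boundary |lambda| = 146 the geometric series diverges, so no l^2 eigenvector exists, but these lambda lie in the approximate point spectrum. Hence sigma(L) is the closed disk of radius 146 and sigma_p(L) is the open disk.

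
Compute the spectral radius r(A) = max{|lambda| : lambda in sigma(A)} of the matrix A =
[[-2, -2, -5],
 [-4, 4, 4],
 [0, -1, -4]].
r(A) ≈ 4.6385

The eigenvalues of A are the roots of its characteristic polynomial. With M = A (coefficients from the trace, the sum of principal 2x2 minors, and det A):
  p(λ) = det(λ I - M) = λ^3 + 2λ^2 - 20λ - 36.
No integer candidate from the rational root theorem (±divisors of 36) is a root, so the roots are irrational. The cubic discriminant is Δ = 25680 > 0, so there are three distinct real roots. p(-5) = -11 and p(-4) = 12 have opposite signs, so a root lies in (-5, -4); Newton's method refines it to λ ≈ -4.6385. p(-2) = 4 and p(-1) = -15 have opposite signs, so a root lies in (-2, -1); Newton's method refines it to λ ≈ -1.7632. p(4) = -20 and p(5) = 39 have opposite signs, so a root lies in (4, 5); Newton's method refines it to λ ≈ 4.4017. Check (Vieta): the three roots sum to -2, matching tr M = -2.
Thus the eigenvalues (to 4 decimals) are -4.6385 (modulus 4.6385); -1.7632 (modulus 1.7632); 4.4017 (modulus 4.4017). The spectral radius is the largest modulus: r(A) ≈ 4.6385. (Cross-check: r(A) ≤ ||A||_2 ≈ 8.7305; equality holds whenever A is normal, though it can also hold for some non-normal A.)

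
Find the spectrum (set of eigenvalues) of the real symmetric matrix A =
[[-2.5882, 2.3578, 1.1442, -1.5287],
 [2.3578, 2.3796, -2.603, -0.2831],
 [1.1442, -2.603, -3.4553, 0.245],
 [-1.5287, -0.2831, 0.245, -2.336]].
sigma(A) ≈ {-6, -3, -1, 4}

A is real symmetric, so its spectrum consists of real eigenvalues. Expanding the characteristic polynomial of the displayed matrix gives
  det(λ I - A) = p(λ) = λ^4 + (6)λ^3 + (-13)λ^2 + (-89.9975)λ + (-71.9936).
Solving p(λ) = 0 yields eigenvalues ≈ -6, -3, -1, 4. (A is shown rounded to 4 decimals, so these recover the underlying integer eigenvalues to within that precision.)
Verification: the trace of A = -6 equals the sum of eigenvalues -6, and det(A) ≈ -71.9936 matches the eigenvalue product -72.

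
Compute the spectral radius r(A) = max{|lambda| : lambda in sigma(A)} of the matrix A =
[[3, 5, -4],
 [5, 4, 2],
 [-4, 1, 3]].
r(A) ≈ 9.0373

The eigenvalues of A are the roots of its characteristic polynomial. With M = A (coefficients from the trace, the sum of principal 2x2 minors, and det A):
  p(λ) = det(λ I - M) = λ^3 - 10λ^2 - 10λ + 169.
No integer candidate from the rational root theorem (±divisors of 169) is a root, so the roots are irrational. The cubic discriminant is Δ = 223053 > 0, so there are three distinct real roots. p(-4) = -15 and p(-3) = 82 have opposite signs, so a root lies in (-4, -3); Newton's method refines it to λ ≈ -3.8697. p(4) = 33 and p(5) = -6 have opposite signs, so a root lies in (4, 5); Newton's method refines it to λ ≈ 4.8324. p(9) = -2 and p(10) = 69 have opposite signs, so a root lies in (9, 10); Newton's method refines it to λ ≈ 9.0373. Check (Vieta): the three roots sum to 10, matching tr M = 10.
Thus the eigenvalues (to 4 decimals) are -3.8697 (modulus 3.8697); 4.8324 (modulus 4.8324); 9.0373 (modulus 9.0373). The spectral radius is the largest modulus: r(A) ≈ 9.0373. (Cross-check: r(A) ≤ ||A||_2 ≈ 9.0743; equality holds whenever A is normal, though it can also hold for some non-normal A.)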